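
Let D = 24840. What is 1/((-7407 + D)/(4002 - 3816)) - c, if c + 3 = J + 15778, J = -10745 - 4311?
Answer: -4178047/5811 ≈ -718.99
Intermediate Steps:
J = -15056
c = 719 (c = -3 + (-15056 + 15778) = -3 + 722 = 719)
1/((-7407 + D)/(4002 - 3816)) - c = 1/((-7407 + 24840)/(4002 - 3816)) - 1*719 = 1/(17433/186) - 719 = 1/(17433*(1/186)) - 719 = 1/(5811/62) - 719 = 62/5811 - 719 = -4178047/5811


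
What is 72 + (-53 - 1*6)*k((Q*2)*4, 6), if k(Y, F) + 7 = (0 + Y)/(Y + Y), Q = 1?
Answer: 911/2 ≈ 455.50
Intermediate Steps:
k(Y, F) = -13/2 (k(Y, F) = -7 + (0 + Y)/(Y + Y) = -7 + Y/((2*Y)) = -7 + Y*(1/(2*Y)) = -7 + ½ = -13/2)
72 + (-53 - 1*6)*k((Q*2)*4, 6) = 72 + (-53 - 1*6)*(-13/2) = 72 + (-53 - 6)*(-13/2) = 72 - 59*(-13/2) = 72 + 767/2 = 911/2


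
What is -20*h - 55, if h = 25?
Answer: -555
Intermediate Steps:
-20*h - 55 = -20*25 - 55 = -500 - 55 = -555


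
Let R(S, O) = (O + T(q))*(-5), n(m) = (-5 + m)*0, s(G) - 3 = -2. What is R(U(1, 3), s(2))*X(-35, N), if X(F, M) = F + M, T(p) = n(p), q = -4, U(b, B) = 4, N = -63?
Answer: 490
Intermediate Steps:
s(G) = 1 (s(G) = 3 - 2 = 1)
n(m) = 0
T(p) = 0
R(S, O) = -5*O (R(S, O) = (O + 0)*(-5) = O*(-5) = -5*O)
R(U(1, 3), s(2))*X(-35, N) = (-5*1)*(-35 - 63) = -5*(-98) = 490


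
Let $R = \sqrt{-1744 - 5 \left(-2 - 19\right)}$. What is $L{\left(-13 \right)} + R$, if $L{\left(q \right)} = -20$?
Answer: $-20 + i \sqrt{1639} \approx -20.0 + 40.485 i$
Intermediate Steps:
$R = i \sqrt{1639}$ ($R = \sqrt{-1744 - -105} = \sqrt{-1744 + 105} = \sqrt{-1639} = i \sqrt{1639} \approx 40.485 i$)
$L{\left(-13 \right)} + R = -20 + i \sqrt{1639}$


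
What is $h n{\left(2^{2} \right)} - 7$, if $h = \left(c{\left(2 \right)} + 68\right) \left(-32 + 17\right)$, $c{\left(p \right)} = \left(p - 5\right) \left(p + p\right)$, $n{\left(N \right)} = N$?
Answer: $-3367$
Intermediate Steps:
$c{\left(p \right)} = 2 p \left(-5 + p\right)$ ($c{\left(p \right)} = \left(-5 + p\right) 2 p = 2 p \left(-5 + p\right)$)
$h = -840$ ($h = \left(2 \cdot 2 \left(-5 + 2\right) + 68\right) \left(-32 + 17\right) = \left(2 \cdot 2 \left(-3\right) + 68\right) \left(-15\right) = \left(-12 + 68\right) \left(-15\right) = 56 \left(-15\right) = -840$)
$h n{\left(2^{2} \right)} - 7 = - 840 \cdot 2^{2} - 7 = \left(-840\right) 4 - 7 = -3360 - 7 = -3367$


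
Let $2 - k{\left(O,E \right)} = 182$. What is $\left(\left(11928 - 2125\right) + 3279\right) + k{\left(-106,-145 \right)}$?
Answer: $12902$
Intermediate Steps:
$k{\left(O,E \right)} = -180$ ($k{\left(O,E \right)} = 2 - 182 = -180$)
$\left(\left(11928 - 2125\right) + 3279\right) + k{\left(-106,-145 \right)} = \left(\left(11928 - 2125\right) + 3279\right) - 180 = \left(9803 + 3279\right) - 180 = 13082 - 180 = 12902$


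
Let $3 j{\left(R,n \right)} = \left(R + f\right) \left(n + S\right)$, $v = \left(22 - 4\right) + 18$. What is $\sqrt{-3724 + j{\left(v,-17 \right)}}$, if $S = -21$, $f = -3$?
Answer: $i \sqrt{4142} \approx 64.358 i$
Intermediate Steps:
$v = 36$ ($v = 18 + 18 = 36$)
$j{\left(R,n \right)} = \frac{\left(-21 + n\right) \left(-3 + R\right)}{3}$ ($j{\left(R,n \right)} = \frac{\left(R - 3\right) \left(n - 21\right)}{3} = \frac{\left(-3 + R\right) \left(-21 + n\right)}{3} = \frac{\left(-21 + n\right) \left(-3 + R\right)}{3}$)
$\sqrt{-3724 + j{\left(v,-17 \right)}} = \sqrt{-3724 + \left(21 - -17 - 252 + \frac{1}{3} \cdot 36 \left(-17\right)\right)} = \sqrt{-3724 + \left(21 + 17 - 252 - 204\right)} = \sqrt{-3724 - 418} = \sqrt{-4142} = i \sqrt{4142}$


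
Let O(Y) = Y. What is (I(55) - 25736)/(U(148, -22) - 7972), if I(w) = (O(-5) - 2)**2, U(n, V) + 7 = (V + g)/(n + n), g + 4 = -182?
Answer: 950419/295249 ≈ 3.2190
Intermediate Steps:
g = -186 (g = -4 - 182 = -186)
U(n, V) = -7 + (-186 + V)/(2*n) (U(n, V) = -7 + (V - 186)/(n + n) = -7 + (-186 + V)/((2*n)) = -7 + (-186 + V)*(1/(2*n)) = -7 + (-186 + V)/(2*n))
I(w) = 49 (I(w) = (-5 - 2)**2 = (-7)**2 = 49)
(I(55) - 25736)/(U(148, -22) - 7972) = (49 - 25736)/((1/2)*(-186 - 22 - 14*148)/148 - 7972) = -25687/((1/2)*(1/148)*(-186 - 22 - 2072) - 7972) = -25687/((1/2)*(1/148)*(-2280) - 7972) = -25687/(-285/37 - 7972) = -25687/(-295249/37) = -25687*(-37/295249) = 950419/295249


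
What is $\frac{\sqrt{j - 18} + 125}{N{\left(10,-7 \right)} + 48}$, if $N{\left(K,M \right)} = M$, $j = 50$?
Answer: $\frac{125}{41} + \frac{4 \sqrt{2}}{41} \approx 3.1868$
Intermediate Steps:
$\frac{\sqrt{j - 18} + 125}{N{\left(10,-7 \right)} + 48} = \frac{\sqrt{50 - 18} + 125}{-7 + 48} = \frac{\sqrt{32} + 125}{41} = \frac{4 \sqrt{2} + 125}{41} = \frac{125 + 4 \sqrt{2}}{41} = \frac{125}{41} + \frac{4 \sqrt{2}}{41}$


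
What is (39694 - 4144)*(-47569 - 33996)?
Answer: -2899635750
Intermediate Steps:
(39694 - 4144)*(-47569 - 33996) = 35550*(-81565) = -2899635750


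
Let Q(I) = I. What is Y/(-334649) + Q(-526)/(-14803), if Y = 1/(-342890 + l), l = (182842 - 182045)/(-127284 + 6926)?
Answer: 1037784132696115776/29205928731051142757 ≈ 0.035533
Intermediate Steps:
l = -797/120358 (l = 797/(-120358) = 797*(-1/120358) = -797/120358 ≈ -0.0066219)
Y = -120358/41269555417 (Y = 1/(-342890 - 797/120358) = 1/(-41269555417/120358) = -120358/41269555417 ≈ -2.9164e-6)
Y/(-334649) + Q(-526)/(-14803) = -120358/41269555417/(-334649) - 526/(-14803) = -120358/41269555417*(-1/334649) - 526*(-1/14803) = 17194/1972973635820519 + 526/14803 = 1037784132696115776/29205928731051142757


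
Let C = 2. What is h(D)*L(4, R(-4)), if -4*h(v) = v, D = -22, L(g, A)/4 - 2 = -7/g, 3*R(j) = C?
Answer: 11/2 ≈ 5.5000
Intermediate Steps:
R(j) = 2/3 (R(j) = (1/3)*2 = 2/3)
L(g, A) = 8 - 28/g (L(g, A) = 8 + 4*(-7/g) = 8 - 28/g)
h(v) = -v/4
h(D)*L(4, R(-4)) = (-1/4*(-22))*(8 - 28/4) = 11*(8 - 28*1/4)/2 = 11*(8 - 7)/2 = (11/2)*1 = 11/2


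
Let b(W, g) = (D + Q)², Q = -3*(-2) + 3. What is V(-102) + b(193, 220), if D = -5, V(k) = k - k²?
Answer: -10490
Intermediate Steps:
Q = 9 (Q = 6 + 3 = 9)
b(W, g) = 16 (b(W, g) = (-5 + 9)² = 4² = 16)
V(-102) + b(193, 220) = -102*(1 - 1*(-102)) + 16 = -102*(1 + 102) + 16 = -102*103 + 16 = -10506 + 16 = -10490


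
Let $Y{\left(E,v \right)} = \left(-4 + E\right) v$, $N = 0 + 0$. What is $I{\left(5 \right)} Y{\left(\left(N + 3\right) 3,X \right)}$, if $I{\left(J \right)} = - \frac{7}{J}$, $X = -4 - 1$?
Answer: $35$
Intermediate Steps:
$X = -5$ ($X = -4 - 1 = -5$)
$N = 0$
$Y{\left(E,v \right)} = v \left(-4 + E\right)$
$I{\left(5 \right)} Y{\left(\left(N + 3\right) 3,X \right)} = - \frac{7}{5} \left(- 5 \left(-4 + \left(0 + 3\right) 3\right)\right) = \left(-7\right) \frac{1}{5} \left(- 5 \left(-4 + 3 \cdot 3\right)\right) = - \frac{7 \left(- 5 \left(-4 + 9\right)\right)}{5} = - \frac{7 \left(\left(-5\right) 5\right)}{5} = \left(- \frac{7}{5}\right) \left(-25\right) = 35$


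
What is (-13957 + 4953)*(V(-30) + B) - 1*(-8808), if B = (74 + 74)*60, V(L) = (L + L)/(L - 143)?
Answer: -13831321416/173 ≈ -7.9950e+7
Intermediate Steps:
V(L) = 2*L/(-143 + L) (V(L) = (2*L)/(-143 + L) = 2*L/(-143 + L))
B = 8880 (B = 148*60 = 8880)
(-13957 + 4953)*(V(-30) + B) - 1*(-8808) = (-13957 + 4953)*(2*(-30)/(-143 - 30) + 8880) - 1*(-8808) = -9004*(2*(-30)/(-173) + 8880) + 8808 = -9004*(2*(-30)*(-1/173) + 8880) + 8808 = -9004*(60/173 + 8880) + 8808 = -9004*1536300/173 + 8808 = -13832845200/173 + 8808 = -13831321416/173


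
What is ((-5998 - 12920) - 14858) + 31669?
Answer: -2107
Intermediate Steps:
((-5998 - 12920) - 14858) + 31669 = (-18918 - 14858) + 31669 = -33776 + 31669 = -2107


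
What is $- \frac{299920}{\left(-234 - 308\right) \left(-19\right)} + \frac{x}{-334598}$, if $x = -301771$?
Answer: $- \frac{48622497201}{1722845102} \approx -28.222$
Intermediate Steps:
$- \frac{299920}{\left(-234 - 308\right) \left(-19\right)} + \frac{x}{-334598} = - \frac{299920}{\left(-234 - 308\right) \left(-19\right)} - \frac{301771}{-334598} = - \frac{299920}{\left(-542\right) \left(-19\right)} - - \frac{301771}{334598} = - \frac{299920}{10298} + \frac{301771}{334598} = \left(-299920\right) \frac{1}{10298} + \frac{301771}{334598} = - \frac{149960}{5149} + \frac{301771}{334598} = - \frac{48622497201}{1722845102}$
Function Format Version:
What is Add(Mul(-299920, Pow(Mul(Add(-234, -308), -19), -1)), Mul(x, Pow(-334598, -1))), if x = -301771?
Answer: Rational(-48622497201, 1722845102) ≈ -28.222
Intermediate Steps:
Add(Mul(-299920, Pow(Mul(Add(-234, -308), -19), -1)), Mul(x, Pow(-334598, -1))) = Add(Mul(-299920, Pow(Mul(Add(-234, -308), -19), -1)), Mul(-301771, Pow(-334598, -1))) = Add(Mul(-299920, Pow(Mul(-542, -19), -1)), Mul(-301771, Rational(-1, 334598))) = Add(Mul(-299920, Pow(10298, -1)), Rational(301771, 334598)) = Add(Mul(-299920, Rational(1, 10298)), Rational(301771, 334598)) = Add(Rational(-149960, 5149), Rational(301771, 334598)) = Rational(-48622497201, 1722845102)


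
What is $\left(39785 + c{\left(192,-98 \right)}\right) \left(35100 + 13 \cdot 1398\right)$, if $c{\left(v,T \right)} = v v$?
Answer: $4083398826$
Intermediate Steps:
$c{\left(v,T \right)} = v^{2}$
$\left(39785 + c{\left(192,-98 \right)}\right) \left(35100 + 13 \cdot 1398\right) = \left(39785 + 192^{2}\right) \left(35100 + 13 \cdot 1398\right) = \left(39785 + 36864\right) \left(35100 + 18174\right) = 76649 \cdot 53274 = 4083398826$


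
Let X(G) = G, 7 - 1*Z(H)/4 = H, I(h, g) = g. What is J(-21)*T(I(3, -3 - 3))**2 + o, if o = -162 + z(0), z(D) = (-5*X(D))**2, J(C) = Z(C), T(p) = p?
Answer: 3870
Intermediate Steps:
Z(H) = 28 - 4*H
J(C) = 28 - 4*C
z(D) = 25*D**2 (z(D) = (-5*D)**2 = 25*D**2)
o = -162 (o = -162 + 25*0**2 = -162 + 25*0 = -162 + 0 = -162)
J(-21)*T(I(3, -3 - 3))**2 + o = (28 - 4*(-21))*(-3 - 3)**2 - 162 = (28 + 84)*(-6)**2 - 162 = 112*36 - 162 = 4032 - 162 = 3870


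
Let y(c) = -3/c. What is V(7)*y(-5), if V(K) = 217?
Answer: 651/5 ≈ 130.20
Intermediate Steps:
V(7)*y(-5) = 217*(-3/(-5)) = 217*(-3*(-⅕)) = 217*(⅗) = 651/5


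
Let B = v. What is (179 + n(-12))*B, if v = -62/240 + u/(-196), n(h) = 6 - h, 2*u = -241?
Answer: 51614/735 ≈ 70.223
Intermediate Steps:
u = -241/2 (u = (½)*(-241) = -241/2 ≈ -120.50)
v = 262/735 (v = -62/240 - 241/2/(-196) = -62*1/240 - 241/2*(-1/196) = -31/120 + 241/392 = 262/735 ≈ 0.35646)
B = 262/735 ≈ 0.35646
(179 + n(-12))*B = (179 + (6 - 1*(-12)))*(262/735) = (179 + (6 + 12))*(262/735) = (179 + 18)*(262/735) = 197*(262/735) = 51614/735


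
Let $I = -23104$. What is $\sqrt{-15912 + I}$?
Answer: $2 i \sqrt{9754} \approx 197.52 i$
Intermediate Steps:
$\sqrt{-15912 + I} = \sqrt{-15912 - 23104} = \sqrt{-39016} = 2 i \sqrt{9754}$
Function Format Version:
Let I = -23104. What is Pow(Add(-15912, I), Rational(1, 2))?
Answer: Mul(2, I, Pow(9754, Rational(1, 2))) ≈ Mul(197.52, I)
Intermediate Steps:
Pow(Add(-15912, I), Rational(1, 2)) = Pow(Add(-15912, -23104), Rational(1, 2)) = Pow(-39016, Rational(1, 2)) = Mul(2, I, Pow(9754, Rational(1, 2)))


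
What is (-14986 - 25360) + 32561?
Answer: -7785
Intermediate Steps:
(-14986 - 25360) + 32561 = -40346 + 32561 = -7785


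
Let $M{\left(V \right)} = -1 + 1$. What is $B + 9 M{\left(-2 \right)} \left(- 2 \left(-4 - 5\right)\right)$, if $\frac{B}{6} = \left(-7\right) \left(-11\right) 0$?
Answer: $0$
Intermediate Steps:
$M{\left(V \right)} = 0$
$B = 0$ ($B = 6 \left(-7\right) \left(-11\right) 0 = 6 \cdot 77 \cdot 0 = 6 \cdot 0 = 0$)
$B + 9 M{\left(-2 \right)} \left(- 2 \left(-4 - 5\right)\right) = 0 + 9 \cdot 0 \left(- 2 \left(-4 - 5\right)\right) = 0 + 0 \left(\left(-2\right) \left(-9\right)\right) = 0 + 0 \cdot 18 = 0 + 0 = 0$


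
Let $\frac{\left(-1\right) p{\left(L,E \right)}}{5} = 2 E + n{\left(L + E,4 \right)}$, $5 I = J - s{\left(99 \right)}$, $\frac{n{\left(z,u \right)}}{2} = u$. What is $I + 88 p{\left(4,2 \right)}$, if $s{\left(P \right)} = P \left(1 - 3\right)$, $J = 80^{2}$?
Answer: $- \frac{19802}{5} \approx -3960.4$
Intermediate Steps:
$J = 6400$
$n{\left(z,u \right)} = 2 u$
$s{\left(P \right)} = - 2 P$ ($s{\left(P \right)} = P \left(-2\right) = - 2 P$)
$I = \frac{6598}{5}$ ($I = \frac{6400 - \left(-2\right) 99}{5} = \frac{6400 - -198}{5} = \frac{6400 + 198}{5} = \frac{1}{5} \cdot 6598 = \frac{6598}{5} \approx 1319.6$)
$p{\left(L,E \right)} = -40 - 10 E$ ($p{\left(L,E \right)} = - 5 \left(2 E + 2 \cdot 4\right) = - 5 \left(2 E + 8\right) = - 5 \left(8 + 2 E\right) = -40 - 10 E$)
$I + 88 p{\left(4,2 \right)} = \frac{6598}{5} + 88 \left(-40 - 20\right) = \frac{6598}{5} + 88 \left(-60\right) = \frac{6598}{5} - 5280 = - \frac{19802}{5}$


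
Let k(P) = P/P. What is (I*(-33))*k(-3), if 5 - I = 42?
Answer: 1221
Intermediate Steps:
I = -37 (I = 5 - 1*42 = 5 - 42 = -37)
k(P) = 1
(I*(-33))*k(-3) = -37*(-33)*1 = 1221*1 = 1221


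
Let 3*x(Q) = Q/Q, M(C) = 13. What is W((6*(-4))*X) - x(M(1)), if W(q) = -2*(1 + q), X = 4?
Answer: 569/3 ≈ 189.67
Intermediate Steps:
W(q) = -2 - 2*q
x(Q) = ⅓ (x(Q) = (Q/Q)/3 = (⅓)*1 = ⅓)
W((6*(-4))*X) - x(M(1)) = (-2 - 2*6*(-4)*4) - 1*⅓ = (-2 - (-48)*4) - ⅓ = (-2 - 2*(-96)) - ⅓ = (-2 + 192) - ⅓ = 190 - ⅓ = 569/3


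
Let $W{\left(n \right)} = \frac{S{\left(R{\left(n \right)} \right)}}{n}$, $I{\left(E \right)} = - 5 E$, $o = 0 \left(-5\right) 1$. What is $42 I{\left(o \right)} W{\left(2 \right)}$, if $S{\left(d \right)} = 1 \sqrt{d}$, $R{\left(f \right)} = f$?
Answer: $0$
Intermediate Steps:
$o = 0$ ($o = 0 \cdot 1 = 0$)
$S{\left(d \right)} = \sqrt{d}$
$W{\left(n \right)} = \frac{1}{\sqrt{n}}$ ($W{\left(n \right)} = \frac{\sqrt{n}}{n} = \frac{1}{\sqrt{n}}$)
$42 I{\left(o \right)} W{\left(2 \right)} = \frac{42 \left(\left(-5\right) 0\right)}{\sqrt{2}} = 42 \cdot 0 \frac{\sqrt{2}}{2} = 0 \frac{\sqrt{2}}{2} = 0$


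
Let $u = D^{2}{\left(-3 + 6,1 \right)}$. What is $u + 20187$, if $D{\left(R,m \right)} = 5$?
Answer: $20212$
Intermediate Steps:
$u = 25$ ($u = 5^{2} = 25$)
$u + 20187 = 25 + 20187 = 20212$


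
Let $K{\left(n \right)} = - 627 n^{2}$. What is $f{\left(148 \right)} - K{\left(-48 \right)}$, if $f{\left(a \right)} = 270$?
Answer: $1444878$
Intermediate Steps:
$f{\left(148 \right)} - K{\left(-48 \right)} = 270 - - 627 \left(-48\right)^{2} = 270 - \left(-627\right) 2304 = 270 - -1444608 = 270 + 1444608 = 1444878$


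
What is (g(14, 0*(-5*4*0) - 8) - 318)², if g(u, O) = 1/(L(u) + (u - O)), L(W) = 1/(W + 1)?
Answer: 11076089049/109561 ≈ 1.0110e+5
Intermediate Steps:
L(W) = 1/(1 + W)
g(u, O) = 1/(u + 1/(1 + u) - O) (g(u, O) = 1/(1/(1 + u) + (u - O)) = 1/(u + 1/(1 + u) - O))
(g(14, 0*(-5*4*0) - 8) - 318)² = ((1 + 14)/(1 + (1 + 14)*(14 - (0*(-5*4*0) - 8))) - 318)² = (15/(1 + 15*(14 - (0*(-20*0) - 8))) - 318)² = (15/(1 + 15*(14 - (0*0 - 8))) - 318)² = (15/(1 + 15*(14 - (0 - 8))) - 318)² = (15/(1 + 15*(14 - 1*(-8))) - 318)² = (15/(1 + 15*(14 + 8)) - 318)² = (15/(1 + 15*22) - 318)² = (15/(1 + 330) - 318)² = (15/331 - 318)² = (-105243/331)² = 11076089049/109561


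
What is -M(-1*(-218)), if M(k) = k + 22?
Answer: -240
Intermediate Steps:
M(k) = 22 + k
-M(-1*(-218)) = -(22 - 1*(-218)) = -(22 + 218) = -1*240 = -240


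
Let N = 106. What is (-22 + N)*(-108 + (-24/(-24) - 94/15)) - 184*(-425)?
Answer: 343428/5 ≈ 68686.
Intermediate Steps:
(-22 + N)*(-108 + (-24/(-24) - 94/15)) - 184*(-425) = (-22 + 106)*(-108 + (-24/(-24) - 94/15)) - 184*(-425) = 84*(-108 + (-24*(-1/24) - 94*1/15)) + 78200 = 84*(-108 + (1 - 94/15)) + 78200 = 84*(-108 - 79/15) + 78200 = 84*(-1699/15) + 78200 = -47572/5 + 78200 = 343428/5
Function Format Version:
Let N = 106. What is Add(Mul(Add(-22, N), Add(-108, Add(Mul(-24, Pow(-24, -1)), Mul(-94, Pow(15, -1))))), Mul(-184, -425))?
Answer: Rational(343428, 5) ≈ 68686.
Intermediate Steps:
Add(Mul(Add(-22, N), Add(-108, Add(Mul(-24, Pow(-24, -1)), Mul(-94, Pow(15, -1))))), Mul(-184, -425)) = Add(Mul(Add(-22, 106), Add(-108, Add(Mul(-24, Pow(-24, -1)), Mul(-94, Pow(15, -1))))), Mul(-184, -425)) = Add(Mul(84, Add(-108, Add(Mul(-24, Rational(-1, 24)), Mul(-94, Rational(1, 15))))), 78200) = Add(Mul(84, Add(-108, Add(1, Rational(-94, 15)))), 78200) = Add(Mul(84, Add(-108, Rational(-79, 15))), 78200) = Add(Mul(84, Rational(-1699, 15)), 78200) = Add(Rational(-47572, 5), 78200) = Rational(343428, 5)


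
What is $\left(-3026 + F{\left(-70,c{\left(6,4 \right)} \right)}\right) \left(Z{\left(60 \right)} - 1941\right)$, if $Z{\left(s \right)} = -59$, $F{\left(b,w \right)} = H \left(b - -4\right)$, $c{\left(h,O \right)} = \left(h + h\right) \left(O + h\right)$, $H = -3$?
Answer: $5656000$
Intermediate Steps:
$c{\left(h,O \right)} = 2 h \left(O + h\right)$
$F{\left(b,w \right)} = -12 - 3 b$ ($F{\left(b,w \right)} = - 3 \left(b - -4\right) = - 3 \left(b + 4\right) = - 3 \left(4 + b\right) = -12 - 3 b$)
$\left(-3026 + F{\left(-70,c{\left(6,4 \right)} \right)}\right) \left(Z{\left(60 \right)} - 1941\right) = \left(-3026 - -198\right) \left(-59 - 1941\right) = \left(-3026 + \left(-12 + 210\right)\right) \left(-2000\right) = \left(-3026 + 198\right) \left(-2000\right) = \left(-2828\right) \left(-2000\right) = 5656000$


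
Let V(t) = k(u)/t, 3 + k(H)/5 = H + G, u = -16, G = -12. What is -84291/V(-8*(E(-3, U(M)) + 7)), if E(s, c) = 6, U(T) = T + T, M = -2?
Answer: -8766264/155 ≈ -56557.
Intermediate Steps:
U(T) = 2*T
k(H) = -75 + 5*H (k(H) = -15 + 5*(H - 12) = -15 + 5*(-12 + H) = -15 + (-60 + 5*H) = -75 + 5*H)
V(t) = -155/t (V(t) = (-75 + 5*(-16))/t = (-75 - 80)/t = -155/t)
-84291/V(-8*(E(-3, U(M)) + 7)) = -84291/((-155*(-1/(8*(6 + 7))))) = -84291/((-155/((-8*13)))) = -84291/((-155/(-104))) = -84291/((-155*(-1/104))) = -84291/155/104 = -84291*104/155 = -8766264/155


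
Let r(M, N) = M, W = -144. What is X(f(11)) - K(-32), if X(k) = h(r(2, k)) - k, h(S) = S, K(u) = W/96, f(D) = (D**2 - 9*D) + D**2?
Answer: -279/2 ≈ -139.50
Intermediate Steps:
f(D) = -9*D + 2*D**2
K(u) = -3/2 (K(u) = -144/96 = -144*1/96 = -3/2)
X(k) = 2 - k
X(f(11)) - K(-32) = (2 - 11*(-9 + 2*11)) - 1*(-3/2) = (2 - 11*(-9 + 22)) + 3/2 = (2 - 11*13) + 3/2 = (2 - 1*143) + 3/2 = (2 - 143) + 3/2 = -141 + 3/2 = -279/2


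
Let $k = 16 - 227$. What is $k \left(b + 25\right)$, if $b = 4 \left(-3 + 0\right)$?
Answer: $-2743$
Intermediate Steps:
$k = -211$ ($k = 16 - 227 = -211$)
$b = -12$ ($b = 4 \left(-3\right) = -12$)
$k \left(b + 25\right) = - 211 \left(-12 + 25\right) = \left(-211\right) 13 = -2743$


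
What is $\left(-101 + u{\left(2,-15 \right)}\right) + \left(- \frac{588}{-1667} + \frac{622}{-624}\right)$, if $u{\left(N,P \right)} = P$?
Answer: $- \frac{60667045}{520104} \approx -116.64$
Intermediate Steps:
$\left(-101 + u{\left(2,-15 \right)}\right) + \left(- \frac{588}{-1667} + \frac{622}{-624}\right) = \left(-101 - 15\right) + \left(- \frac{588}{-1667} + \frac{622}{-624}\right) = -116 + \left(\left(-588\right) \left(- \frac{1}{1667}\right) + 622 \left(- \frac{1}{624}\right)\right) = -116 + \left(\frac{588}{1667} - \frac{311}{312}\right) = -116 - \frac{334981}{520104} = - \frac{60667045}{520104}$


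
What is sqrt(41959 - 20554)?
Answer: sqrt(21405) ≈ 146.30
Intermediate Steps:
sqrt(41959 - 20554) = sqrt(21405)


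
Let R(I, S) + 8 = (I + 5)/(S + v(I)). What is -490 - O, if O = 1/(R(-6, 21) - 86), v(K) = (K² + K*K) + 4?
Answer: -4468213/9119 ≈ -489.99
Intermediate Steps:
v(K) = 4 + 2*K² (v(K) = (K² + K²) + 4 = 2*K² + 4 = 4 + 2*K²)
R(I, S) = -8 + (5 + I)/(4 + S + 2*I²) (R(I, S) = -8 + (I + 5)/(S + (4 + 2*I²)) = -8 + (5 + I)/(4 + S + 2*I²))
O = -97/9119 (O = 1/((-27 - 6 - 16*(-6)² - 8*21)/(4 + 21 + 2*(-6)²) - 86) = 1/((-27 - 6 - 16*36 - 168)/(4 + 21 + 2*36) - 86) = 1/((-27 - 6 - 576 - 168)/(4 + 21 + 72) - 86) = 1/(-777/97 - 86) = 1/(-9119/97) = -97/9119 ≈ -0.010637)
-490 - O = -490 - 1*(-97/9119) = -490 + 97/9119 = -4468213/9119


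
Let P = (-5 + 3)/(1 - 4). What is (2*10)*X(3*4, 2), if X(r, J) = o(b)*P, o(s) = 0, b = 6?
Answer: 0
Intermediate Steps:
P = 2/3 (P = -2/(-3) = -2*(-1/3) = 2/3 ≈ 0.66667)
X(r, J) = 0 (X(r, J) = 0*(2/3) = 0)
(2*10)*X(3*4, 2) = (2*10)*0 = 20*0 = 0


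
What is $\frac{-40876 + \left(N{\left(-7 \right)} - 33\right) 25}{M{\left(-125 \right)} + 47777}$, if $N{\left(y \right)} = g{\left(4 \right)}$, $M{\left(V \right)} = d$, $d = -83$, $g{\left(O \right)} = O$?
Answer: $- \frac{13867}{15898} \approx -0.87225$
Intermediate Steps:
$M{\left(V \right)} = -83$
$N{\left(y \right)} = 4$
$\frac{-40876 + \left(N{\left(-7 \right)} - 33\right) 25}{M{\left(-125 \right)} + 47777} = \frac{-40876 + \left(4 - 33\right) 25}{-83 + 47777} = \frac{-40876 - 725}{47694} = \left(-40876 - 725\right) \frac{1}{47694} = \left(-41601\right) \frac{1}{47694} = - \frac{13867}{15898}$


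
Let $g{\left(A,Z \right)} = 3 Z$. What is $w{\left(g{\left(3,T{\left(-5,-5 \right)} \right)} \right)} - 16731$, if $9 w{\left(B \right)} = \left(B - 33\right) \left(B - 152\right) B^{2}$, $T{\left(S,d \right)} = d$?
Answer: $183669$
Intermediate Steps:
$w{\left(B \right)} = \frac{B^{2} \left(-152 + B\right) \left(-33 + B\right)}{9}$ ($w{\left(B \right)} = \frac{\left(B - 33\right) \left(B - 152\right) B^{2}}{9} = \frac{\left(-33 + B\right) \left(-152 + B\right) B^{2}}{9} = \frac{\left(-152 + B\right) \left(-33 + B\right) B^{2}}{9} = \frac{B^{2} \left(-152 + B\right) \left(-33 + B\right)}{9}$)
$w{\left(g{\left(3,T{\left(-5,-5 \right)} \right)} \right)} - 16731 = \frac{\left(3 \left(-5\right)\right)^{2} \left(5016 + \left(3 \left(-5\right)\right)^{2} - 185 \cdot 3 \left(-5\right)\right)}{9} - 16731 = \frac{\left(-15\right)^{2} \left(5016 + \left(-15\right)^{2} - -2775\right)}{9} - 16731 = \frac{1}{9} \cdot 225 \left(5016 + 225 + 2775\right) - 16731 = \frac{1}{9} \cdot 225 \cdot 8016 - 16731 = 200400 - 16731 = 183669$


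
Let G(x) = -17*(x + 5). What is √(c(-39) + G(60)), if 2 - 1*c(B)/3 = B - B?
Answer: I*√1099 ≈ 33.151*I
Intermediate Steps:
c(B) = 6 (c(B) = 6 - 3*(B - B) = 6 - 3*0 = 6 + 0 = 6)
G(x) = -85 - 17*x (G(x) = -17*(5 + x) = -85 - 17*x)
√(c(-39) + G(60)) = √(6 + (-85 - 17*60)) = √(6 + (-85 - 1020)) = √(6 - 1105) = √(-1099) = I*√1099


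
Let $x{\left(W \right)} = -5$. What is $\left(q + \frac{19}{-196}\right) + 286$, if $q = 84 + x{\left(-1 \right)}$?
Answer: $\frac{71521}{196} \approx 364.9$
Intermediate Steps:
$q = 79$ ($q = 84 - 5 = 79$)
$\left(q + \frac{19}{-196}\right) + 286 = \left(79 + \frac{19}{-196}\right) + 286 = \left(79 + 19 \left(- \frac{1}{196}\right)\right) + 286 = \left(79 - \frac{19}{196}\right) + 286 = \frac{15465}{196} + 286 = \frac{71521}{196}$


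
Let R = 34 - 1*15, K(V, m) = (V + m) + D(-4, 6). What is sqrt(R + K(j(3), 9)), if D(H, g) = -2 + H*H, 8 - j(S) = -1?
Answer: sqrt(51) ≈ 7.1414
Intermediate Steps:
j(S) = 9 (j(S) = 8 - 1*(-1) = 8 + 1 = 9)
D(H, g) = -2 + H**2
K(V, m) = 14 + V + m (K(V, m) = (V + m) + (-2 + (-4)**2) = (V + m) + (-2 + 16) = (V + m) + 14 = 14 + V + m)
R = 19 (R = 34 - 15 = 19)
sqrt(R + K(j(3), 9)) = sqrt(19 + (14 + 9 + 9)) = sqrt(19 + 32) = sqrt(51)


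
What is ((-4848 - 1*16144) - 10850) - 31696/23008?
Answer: -45790777/1438 ≈ -31843.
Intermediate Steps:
((-4848 - 1*16144) - 10850) - 31696/23008 = ((-4848 - 16144) - 10850) - 31696*1/23008 = (-20992 - 10850) - 1981/1438 = -31842 - 1981/1438 = -45790777/1438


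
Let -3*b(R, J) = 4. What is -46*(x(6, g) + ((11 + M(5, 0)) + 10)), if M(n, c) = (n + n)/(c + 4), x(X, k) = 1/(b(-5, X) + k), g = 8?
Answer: -10879/10 ≈ -1087.9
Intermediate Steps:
b(R, J) = -4/3 (b(R, J) = -1/3*4 = -4/3)
x(X, k) = 1/(-4/3 + k)
M(n, c) = 2*n/(4 + c) (M(n, c) = (2*n)/(4 + c) = 2*n/(4 + c))
-46*(x(6, g) + ((11 + M(5, 0)) + 10)) = -46*(3/(-4 + 3*8) + ((11 + 2*5/(4 + 0)) + 10)) = -46*(3/(-4 + 24) + ((11 + 2*5/4) + 10)) = -46*(3/20 + ((11 + 2*5*(1/4)) + 10)) = -46*(3*(1/20) + ((11 + 5/2) + 10)) = -46*(3/20 + (27/2 + 10)) = -46*(3/20 + 47/2) = -46*473/20 = -10879/10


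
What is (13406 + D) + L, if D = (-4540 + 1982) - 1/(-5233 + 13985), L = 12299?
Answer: 202582543/8752 ≈ 23147.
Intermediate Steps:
D = -22387617/8752 (D = -2558 - 1/8752 = -22387617/8752 ≈ -2558.0)
(13406 + D) + L = (13406 - 22387617/8752) + 12299 = 94941695/8752 + 12299 = 202582543/8752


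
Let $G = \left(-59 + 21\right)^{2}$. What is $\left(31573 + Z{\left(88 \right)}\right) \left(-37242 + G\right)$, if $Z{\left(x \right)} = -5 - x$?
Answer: $-1126921040$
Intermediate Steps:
$G = 1444$ ($G = \left(-38\right)^{2} = 1444$)
$\left(31573 + Z{\left(88 \right)}\right) \left(-37242 + G\right) = \left(31573 - 93\right) \left(-37242 + 1444\right) = \left(31573 - 93\right) \left(-35798\right) = 31480 \left(-35798\right) = -1126921040$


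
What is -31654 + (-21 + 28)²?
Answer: -31605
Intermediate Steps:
-31654 + (-21 + 28)² = -31654 + 7² = -31654 + 49 = -31605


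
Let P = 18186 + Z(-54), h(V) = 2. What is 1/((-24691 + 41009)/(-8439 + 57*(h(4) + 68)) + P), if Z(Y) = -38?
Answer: 4449/80724134 ≈ 5.5114e-5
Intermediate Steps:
P = 18148 (P = 18186 - 38 = 18148)
1/((-24691 + 41009)/(-8439 + 57*(h(4) + 68)) + P) = 1/((-24691 + 41009)/(-8439 + 57*(2 + 68)) + 18148) = 1/(16318/(-8439 + 57*70) + 18148) = 1/(16318/(-8439 + 3990) + 18148) = 1/(16318/(-4449) + 18148) = 1/(16318*(-1/4449) + 18148) = 1/(-16318/4449 + 18148) = 1/(80724134/4449) = 4449/80724134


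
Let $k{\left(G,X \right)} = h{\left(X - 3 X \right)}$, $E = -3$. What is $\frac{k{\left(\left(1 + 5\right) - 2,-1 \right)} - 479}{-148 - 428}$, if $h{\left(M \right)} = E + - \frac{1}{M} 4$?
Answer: $\frac{121}{144} \approx 0.84028$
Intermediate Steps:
$h{\left(M \right)} = -3 - \frac{4}{M}$ ($h{\left(M \right)} = -3 + - \frac{1}{M} 4 = -3 - \frac{4}{M}$)
$k{\left(G,X \right)} = -3 + \frac{2}{X}$ ($k{\left(G,X \right)} = -3 - \frac{4}{X - 3 X} = -3 - \frac{4}{\left(-2\right) X} = -3 - 4 \left(- \frac{1}{2 X}\right) = -3 + \frac{2}{X}$)
$\frac{k{\left(\left(1 + 5\right) - 2,-1 \right)} - 479}{-148 - 428} = \frac{\left(-3 + \frac{2}{-1}\right) - 479}{-148 - 428} = \frac{\left(-3 + 2 \left(-1\right)\right) - 479}{-576} = \left(\left(-3 - 2\right) - 479\right) \left(- \frac{1}{576}\right) = \left(-5 - 479\right) \left(- \frac{1}{576}\right) = \left(-484\right) \left(- \frac{1}{576}\right) = \frac{121}{144}$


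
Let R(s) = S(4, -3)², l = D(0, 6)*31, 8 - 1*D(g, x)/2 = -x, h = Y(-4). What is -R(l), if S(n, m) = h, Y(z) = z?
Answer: -16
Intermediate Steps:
h = -4
D(g, x) = 16 + 2*x (D(g, x) = 16 - (-2)*x = 16 + 2*x)
l = 868 (l = (16 + 2*6)*31 = (16 + 12)*31 = 28*31 = 868)
S(n, m) = -4
R(s) = 16 (R(s) = (-4)² = 16)
-R(l) = -1*16 = -16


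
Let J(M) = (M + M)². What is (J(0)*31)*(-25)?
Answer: 0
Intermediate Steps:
J(M) = 4*M² (J(M) = (2*M)² = 4*M²)
(J(0)*31)*(-25) = ((4*0²)*31)*(-25) = ((4*0)*31)*(-25) = (0*31)*(-25) = 0*(-25) = 0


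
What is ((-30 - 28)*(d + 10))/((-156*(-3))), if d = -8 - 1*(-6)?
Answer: -116/117 ≈ -0.99145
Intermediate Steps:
d = -2 (d = -8 + 6 = -2)
((-30 - 28)*(d + 10))/((-156*(-3))) = ((-30 - 28)*(-2 + 10))/((-156*(-3))) = -58*8/468 = -464*1/468 = -116/117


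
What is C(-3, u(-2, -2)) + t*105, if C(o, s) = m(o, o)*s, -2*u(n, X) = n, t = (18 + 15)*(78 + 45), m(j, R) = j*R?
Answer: 426204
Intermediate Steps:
m(j, R) = R*j
t = 4059 (t = 33*123 = 4059)
u(n, X) = -n/2
C(o, s) = s*o² (C(o, s) = (o*o)*s = o²*s = s*o²)
C(-3, u(-2, -2)) + t*105 = -½*(-2)*(-3)² + 4059*105 = 1*9 + 426195 = 9 + 426195 = 426204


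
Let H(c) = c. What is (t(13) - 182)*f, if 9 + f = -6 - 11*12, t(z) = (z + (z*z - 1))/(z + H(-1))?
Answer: 98147/4 ≈ 24537.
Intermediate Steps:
t(z) = (-1 + z + z²)/(-1 + z) (t(z) = (z + (z*z - 1))/(z - 1) = (z + (z² - 1))/(-1 + z) = (z + (-1 + z²))/(-1 + z) = (-1 + z + z²)/(-1 + z))
f = -147 (f = -9 + (-6 - 11*12) = -9 + (-6 - 132) = -9 - 138 = -147)
(t(13) - 182)*f = ((-1 + 13 + 13²)/(-1 + 13) - 182)*(-147) = ((-1 + 13 + 169)/12 - 182)*(-147) = ((1/12)*181 - 182)*(-147) = (181/12 - 182)*(-147) = -2003/12*(-147) = 98147/4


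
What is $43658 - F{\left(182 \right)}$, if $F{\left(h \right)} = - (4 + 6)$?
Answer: $43668$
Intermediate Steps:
$F{\left(h \right)} = -10$ ($F{\left(h \right)} = \left(-1\right) 10 = -10$)
$43658 - F{\left(182 \right)} = 43658 - -10 = 43658 + 10 = 43668$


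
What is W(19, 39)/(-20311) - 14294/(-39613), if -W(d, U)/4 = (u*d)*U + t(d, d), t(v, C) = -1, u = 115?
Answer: 1970379166/114939949 ≈ 17.143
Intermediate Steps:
W(d, U) = 4 - 460*U*d (W(d, U) = -4*((115*d)*U - 1) = -4*(115*U*d - 1) = -4*(-1 + 115*U*d) = 4 - 460*U*d)
W(19, 39)/(-20311) - 14294/(-39613) = (4 - 460*39*19)/(-20311) - 14294/(-39613) = (4 - 340860)*(-1/20311) - 14294*(-1/39613) = -340856*(-1/20311) + 2042/5659 = 340856/20311 + 2042/5659 = 1970379166/114939949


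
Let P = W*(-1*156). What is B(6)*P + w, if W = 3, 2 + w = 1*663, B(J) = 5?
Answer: -1679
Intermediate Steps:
w = 661 (w = -2 + 1*663 = -2 + 663 = 661)
P = -468 (P = 3*(-1*156) = 3*(-156) = -468)
B(6)*P + w = 5*(-468) + 661 = -2340 + 661 = -1679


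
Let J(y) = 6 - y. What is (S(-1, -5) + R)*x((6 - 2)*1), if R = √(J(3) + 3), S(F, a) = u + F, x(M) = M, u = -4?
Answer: -20 + 4*√6 ≈ -10.202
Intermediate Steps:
S(F, a) = -4 + F
R = √6 (R = √((6 - 1*3) + 3) = √((6 - 3) + 3) = √(3 + 3) = √6 ≈ 2.4495)
(S(-1, -5) + R)*x((6 - 2)*1) = ((-4 - 1) + √6)*((6 - 2)*1) = (-5 + √6)*(4*1) = (-5 + √6)*4 = -20 + 4*√6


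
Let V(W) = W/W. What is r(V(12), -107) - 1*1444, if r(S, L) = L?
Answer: -1551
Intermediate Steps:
V(W) = 1
r(V(12), -107) - 1*1444 = -107 - 1*1444 = -107 - 1444 = -1551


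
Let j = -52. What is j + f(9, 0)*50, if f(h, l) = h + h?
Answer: 848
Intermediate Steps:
f(h, l) = 2*h
j + f(9, 0)*50 = -52 + (2*9)*50 = -52 + 18*50 = -52 + 900 = 848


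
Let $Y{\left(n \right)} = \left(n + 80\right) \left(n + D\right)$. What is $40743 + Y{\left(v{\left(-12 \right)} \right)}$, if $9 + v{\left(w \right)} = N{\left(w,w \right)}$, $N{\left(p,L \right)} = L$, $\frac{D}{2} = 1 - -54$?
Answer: $45994$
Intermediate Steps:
$D = 110$ ($D = 2 \left(1 - -54\right) = 2 \left(1 + 54\right) = 2 \cdot 55 = 110$)
$v{\left(w \right)} = -9 + w$
$Y{\left(n \right)} = \left(80 + n\right) \left(110 + n\right)$ ($Y{\left(n \right)} = \left(n + 80\right) \left(n + 110\right) = \left(80 + n\right) \left(110 + n\right)$)
$40743 + Y{\left(v{\left(-12 \right)} \right)} = 40743 + \left(8800 + \left(-9 - 12\right)^{2} + 190 \left(-9 - 12\right)\right) = 40743 + \left(8800 + \left(-21\right)^{2} + 190 \left(-21\right)\right) = 40743 + \left(8800 + 441 - 3990\right) = 40743 + 5251 = 45994$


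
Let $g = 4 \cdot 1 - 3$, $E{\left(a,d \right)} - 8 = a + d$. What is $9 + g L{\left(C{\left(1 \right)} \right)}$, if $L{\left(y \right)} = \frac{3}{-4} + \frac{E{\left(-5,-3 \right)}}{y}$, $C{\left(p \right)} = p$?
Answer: $\frac{33}{4} \approx 8.25$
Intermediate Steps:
$E{\left(a,d \right)} = 8 + a + d$ ($E{\left(a,d \right)} = 8 + \left(a + d\right) = 8 + a + d$)
$L{\left(y \right)} = - \frac{3}{4}$ ($L{\left(y \right)} = \frac{3}{-4} + \frac{8 - 5 - 3}{y} = 3 \left(- \frac{1}{4}\right) + \frac{0}{y} = - \frac{3}{4} + 0 = - \frac{3}{4}$)
$g = 1$ ($g = 4 - 3 = 1$)
$9 + g L{\left(C{\left(1 \right)} \right)} = 9 + 1 \left(- \frac{3}{4}\right) = 9 - \frac{3}{4} = \frac{33}{4}$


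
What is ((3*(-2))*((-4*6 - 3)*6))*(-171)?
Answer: -166212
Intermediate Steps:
((3*(-2))*((-4*6 - 3)*6))*(-171) = -6*(-24 - 3)*6*(-171) = -(-162)*6*(-171) = -6*(-162)*(-171) = 972*(-171) = -166212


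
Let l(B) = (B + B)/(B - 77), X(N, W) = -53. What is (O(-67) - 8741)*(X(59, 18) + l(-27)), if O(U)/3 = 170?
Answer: 22462399/52 ≈ 4.3197e+5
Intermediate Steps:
l(B) = 2*B/(-77 + B) (l(B) = (2*B)/(-77 + B) = 2*B/(-77 + B))
O(U) = 510 (O(U) = 3*170 = 510)
(O(-67) - 8741)*(X(59, 18) + l(-27)) = (510 - 8741)*(-53 + 2*(-27)/(-77 - 27)) = -8231*(-53 + 2*(-27)/(-104)) = -8231*(-53 + 2*(-27)*(-1/104)) = -8231*(-53 + 27/52) = -8231*(-2729/52) = 22462399/52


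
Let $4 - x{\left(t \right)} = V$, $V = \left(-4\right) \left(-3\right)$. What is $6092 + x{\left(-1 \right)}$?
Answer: $6084$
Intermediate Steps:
$V = 12$
$x{\left(t \right)} = -8$ ($x{\left(t \right)} = 4 - 12 = -8$)
$6092 + x{\left(-1 \right)} = 6092 - 8 = 6084$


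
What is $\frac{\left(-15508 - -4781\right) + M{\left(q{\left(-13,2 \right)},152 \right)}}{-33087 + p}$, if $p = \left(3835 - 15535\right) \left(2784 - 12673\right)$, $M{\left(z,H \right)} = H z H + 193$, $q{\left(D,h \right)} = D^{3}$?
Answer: $- \frac{50770022}{115668213} \approx -0.43893$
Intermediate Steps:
$M{\left(z,H \right)} = 193 + z H^{2}$ ($M{\left(z,H \right)} = z H^{2} + 193 = 193 + z H^{2}$)
$p = 115701300$ ($p = \left(-11700\right) \left(-9889\right) = 115701300$)
$\frac{\left(-15508 - -4781\right) + M{\left(q{\left(-13,2 \right)},152 \right)}}{-33087 + p} = \frac{\left(-15508 - -4781\right) + \left(193 + \left(-13\right)^{3} \cdot 152^{2}\right)}{-33087 + 115701300} = \frac{\left(-15508 + 4781\right) + \left(193 - 50759488\right)}{115668213} = \left(-10727 + \left(193 - 50759488\right)\right) \frac{1}{115668213} = \left(-10727 - 50759295\right) \frac{1}{115668213} = \left(-50770022\right) \frac{1}{115668213} = - \frac{50770022}{115668213}$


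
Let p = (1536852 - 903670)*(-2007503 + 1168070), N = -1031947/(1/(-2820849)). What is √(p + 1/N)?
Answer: I*√4503903349374001786580635776024397251/2910966663003 ≈ 7.2905e+5*I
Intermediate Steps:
N = 2910966663003 (N = -1031947/(-1/2820849) = -1031947*(-2820849) = 2910966663003)
p = -531513865806 (p = 633182*(-839433) = -531513865806)
√(p + 1/N) = √(-531513865806 + 1/2910966663003) = √(-1547219144285116166975417/2910966663003) = I*√4503903349374001786580635776024397251/2910966663003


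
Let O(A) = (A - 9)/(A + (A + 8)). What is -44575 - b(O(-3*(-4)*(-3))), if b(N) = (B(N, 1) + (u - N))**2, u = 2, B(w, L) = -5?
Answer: -182635369/4096 ≈ -44589.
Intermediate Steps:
O(A) = (-9 + A)/(8 + 2*A) (O(A) = (-9 + A)/(A + (8 + A)) = (-9 + A)/(8 + 2*A))
b(N) = (-3 - N)**2 (b(N) = (-5 + (2 - N))**2 = (-3 - N)**2)
-44575 - b(O(-3*(-4)*(-3))) = -44575 - (3 + (-9 - 3*(-4)*(-3))/(2*(4 - 3*(-4)*(-3))))**2 = -44575 - (3 + (-9 + 12*(-3))/(2*(4 + 12*(-3))))**2 = -44575 - (3 + (-9 - 36)/(2*(4 - 36)))**2 = -44575 - (3 + (1/2)*(-45)/(-32))**2 = -44575 - (3 + (1/2)*(-1/32)*(-45))**2 = -44575 - (3 + 45/64)**2 = -44575 - (237/64)**2 = -44575 - 1*56169/4096 = -44575 - 56169/4096 = -182635369/4096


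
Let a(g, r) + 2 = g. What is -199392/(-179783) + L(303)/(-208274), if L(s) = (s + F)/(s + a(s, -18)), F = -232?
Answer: 25083001557839/22616251223368 ≈ 1.1091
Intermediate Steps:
a(g, r) = -2 + g
L(s) = (-232 + s)/(-2 + 2*s) (L(s) = (s - 232)/(s + (-2 + s)) = (-232 + s)/(-2 + 2*s))
-199392/(-179783) + L(303)/(-208274) = -199392/(-179783) + ((-232 + 303)/(2*(-1 + 303)))/(-208274) = -199392*(-1/179783) + ((½)*71/302)*(-1/208274) = 199392/179783 + ((½)*(1/302)*71)*(-1/208274) = 199392/179783 + (71/604)*(-1/208274) = 199392/179783 - 71/125797496 = 25083001557839/22616251223368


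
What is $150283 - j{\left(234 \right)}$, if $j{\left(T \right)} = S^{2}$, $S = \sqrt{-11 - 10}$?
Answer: $150304$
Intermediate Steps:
$S = i \sqrt{21}$ ($S = \sqrt{-21} = i \sqrt{21} \approx 4.5826 i$)
$j{\left(T \right)} = -21$ ($j{\left(T \right)} = \left(i \sqrt{21}\right)^{2} = -21$)
$150283 - j{\left(234 \right)} = 150283 - -21 = 150283 + 21 = 150304$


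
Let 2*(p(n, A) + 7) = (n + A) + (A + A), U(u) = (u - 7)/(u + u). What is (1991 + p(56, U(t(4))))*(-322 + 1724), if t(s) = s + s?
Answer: 45135287/16 ≈ 2.8210e+6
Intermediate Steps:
t(s) = 2*s
U(u) = (-7 + u)/(2*u) (U(u) = (-7 + u)/((2*u)) = (-7 + u)*(1/(2*u)) = (-7 + u)/(2*u))
p(n, A) = -7 + n/2 + 3*A/2 (p(n, A) = -7 + ((n + A) + (A + A))/2 = -7 + ((A + n) + 2*A)/2 = -7 + (n + 3*A)/2 = -7 + (n/2 + 3*A/2) = -7 + n/2 + 3*A/2)
(1991 + p(56, U(t(4))))*(-322 + 1724) = (1991 + (-7 + (1/2)*56 + 3*((-7 + 2*4)/(2*((2*4))))/2))*(-322 + 1724) = (1991 + (-7 + 28 + 3*((1/2)*(-7 + 8)/8)/2))*1402 = (1991 + (-7 + 28 + 3*((1/2)*(1/8)*1)/2))*1402 = (1991 + (-7 + 28 + (3/2)*(1/16)))*1402 = (1991 + (-7 + 28 + 3/32))*1402 = (1991 + 675/32)*1402 = (64387/32)*1402 = 45135287/16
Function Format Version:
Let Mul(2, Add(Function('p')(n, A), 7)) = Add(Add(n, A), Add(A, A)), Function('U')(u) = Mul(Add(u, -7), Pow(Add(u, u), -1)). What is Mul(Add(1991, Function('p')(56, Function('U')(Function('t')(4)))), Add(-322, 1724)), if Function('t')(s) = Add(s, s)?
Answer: Rational(45135287, 16) ≈ 2.8210e+6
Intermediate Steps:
Function('t')(s) = Mul(2, s)
Function('U')(u) = Mul(Rational(1, 2), Pow(u, -1), Add(-7, u)) (Function('U')(u) = Mul(Add(-7, u), Pow(Mul(2, u), -1)) = Mul(Add(-7, u), Mul(Rational(1, 2), Pow(u, -1))) = Mul(Rational(1, 2), Pow(u, -1), Add(-7, u)))
Function('p')(n, A) = Add(-7, Mul(Rational(1, 2), n), Mul(Rational(3, 2), A)) (Function('p')(n, A) = Add(-7, Mul(Rational(1, 2), Add(Add(n, A), Add(A, A)))) = Add(-7, Mul(Rational(1, 2), Add(Add(A, n), Mul(2, A)))) = Add(-7, Mul(Rational(1, 2), Add(n, Mul(3, A)))) = Add(-7, Add(Mul(Rational(1, 2), n), Mul(Rational(3, 2), A))) = Add(-7, Mul(Rational(1, 2), n), Mul(Rational(3, 2), A)))
Mul(Add(1991, Function('p')(56, Function('U')(Function('t')(4)))), Add(-322, 1724)) = Mul(Add(1991, Add(-7, Mul(Rational(1, 2), 56), Mul(Rational(3, 2), Mul(Rational(1, 2), Pow(Mul(2, 4), -1), Add(-7, Mul(2, 4)))))), Add(-322, 1724)) = Mul(Add(1991, Add(-7, 28, Mul(Rational(3, 2), Mul(Rational(1, 2), Pow(8, -1), Add(-7, 8))))), 1402) = Mul(Add(1991, Add(-7, 28, Mul(Rational(3, 2), Mul(Rational(1, 2), Rational(1, 8), 1)))), 1402) = Mul(Add(1991, Add(-7, 28, Mul(Rational(3, 2), Rational(1, 16)))), 1402) = Mul(Add(1991, Add(-7, 28, Rational(3, 32))), 1402) = Mul(Add(1991, Rational(675, 32)), 1402) = Mul(Rational(64387, 32), 1402) = Rational(45135287, 16)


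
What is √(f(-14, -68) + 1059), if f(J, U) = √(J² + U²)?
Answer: √(1059 + 2*√1205) ≈ 33.592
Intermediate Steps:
√(f(-14, -68) + 1059) = √(√((-14)² + (-68)²) + 1059) = √(√(196 + 4624) + 1059) = √(√4820 + 1059) = √(2*√1205 + 1059) = √(1059 + 2*√1205)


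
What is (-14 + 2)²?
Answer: 144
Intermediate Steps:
(-14 + 2)² = (-12)² = 144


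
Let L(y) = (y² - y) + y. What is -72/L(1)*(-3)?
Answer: 216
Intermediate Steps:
L(y) = y²
-72/L(1)*(-3) = -72/(1²)*(-3) = -72/1*(-3) = -72*(-3) = 216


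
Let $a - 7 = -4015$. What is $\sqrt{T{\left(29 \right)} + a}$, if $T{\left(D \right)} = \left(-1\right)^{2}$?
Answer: $i \sqrt{4007} \approx 63.301 i$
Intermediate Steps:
$a = -4008$ ($a = 7 - 4015 = -4008$)
$T{\left(D \right)} = 1$
$\sqrt{T{\left(29 \right)} + a} = \sqrt{1 - 4008} = \sqrt{-4007} = i \sqrt{4007}$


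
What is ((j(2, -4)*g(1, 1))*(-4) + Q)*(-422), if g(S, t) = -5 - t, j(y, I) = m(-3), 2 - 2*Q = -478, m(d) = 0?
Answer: -101280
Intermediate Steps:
Q = 240 (Q = 1 - 1/2*(-478) = 1 + 239 = 240)
j(y, I) = 0
((j(2, -4)*g(1, 1))*(-4) + Q)*(-422) = ((0*(-5 - 1*1))*(-4) + 240)*(-422) = ((0*(-5 - 1))*(-4) + 240)*(-422) = ((0*(-6))*(-4) + 240)*(-422) = (0*(-4) + 240)*(-422) = (0 + 240)*(-422) = 240*(-422) = -101280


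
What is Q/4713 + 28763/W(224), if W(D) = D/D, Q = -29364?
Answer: 45176885/1571 ≈ 28757.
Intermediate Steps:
W(D) = 1
Q/4713 + 28763/W(224) = -29364/4713 + 28763/1 = -29364*1/4713 + 28763*1 = -9788/1571 + 28763 = 45176885/1571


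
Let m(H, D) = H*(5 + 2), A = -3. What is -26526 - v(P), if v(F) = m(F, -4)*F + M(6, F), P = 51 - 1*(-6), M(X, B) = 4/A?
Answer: -147803/3 ≈ -49268.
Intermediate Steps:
M(X, B) = -4/3 (M(X, B) = 4/(-3) = 4*(-⅓) = -4/3)
m(H, D) = 7*H (m(H, D) = H*7 = 7*H)
P = 57 (P = 51 + 6 = 57)
v(F) = -4/3 + 7*F² (v(F) = (7*F)*F - 4/3 = 7*F² - 4/3 = -4/3 + 7*F²)
-26526 - v(P) = -26526 - (-4/3 + 7*57²) = -26526 - (-4/3 + 7*3249) = -26526 - (-4/3 + 22743) = -26526 - 1*68225/3 = -26526 - 68225/3 = -147803/3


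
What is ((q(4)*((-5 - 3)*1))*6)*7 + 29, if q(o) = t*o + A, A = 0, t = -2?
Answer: 2717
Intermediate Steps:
q(o) = -2*o (q(o) = -2*o + 0 = -2*o)
((q(4)*((-5 - 3)*1))*6)*7 + 29 = (((-2*4)*((-5 - 3)*1))*6)*7 + 29 = (-(-64)*6)*7 + 29 = (-8*(-8)*6)*7 + 29 = (64*6)*7 + 29 = 384*7 + 29 = 2688 + 29 = 2717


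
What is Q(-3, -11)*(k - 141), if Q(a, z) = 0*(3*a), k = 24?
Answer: 0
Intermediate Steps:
Q(a, z) = 0
Q(-3, -11)*(k - 141) = 0*(24 - 141) = 0*(-117) = 0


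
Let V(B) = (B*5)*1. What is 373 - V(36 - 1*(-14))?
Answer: 123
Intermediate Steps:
V(B) = 5*B (V(B) = (5*B)*1 = 5*B)
373 - V(36 - 1*(-14)) = 373 - 5*(36 - 1*(-14)) = 373 - 5*(36 + 14) = 373 - 5*50 = 373 - 1*250 = 373 - 250 = 123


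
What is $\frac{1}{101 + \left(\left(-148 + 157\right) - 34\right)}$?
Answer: $\frac{1}{76} \approx 0.013158$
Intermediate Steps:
$\frac{1}{101 + \left(\left(-148 + 157\right) - 34\right)} = \frac{1}{101 + \left(9 - 34\right)} = \frac{1}{101 - 25} = \frac{1}{76}$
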